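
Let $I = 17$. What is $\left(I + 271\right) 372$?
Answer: $107136$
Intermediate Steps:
$\left(I + 271\right) 372 = \left(17 + 271\right) 372 = 288 \cdot 372 = 107136$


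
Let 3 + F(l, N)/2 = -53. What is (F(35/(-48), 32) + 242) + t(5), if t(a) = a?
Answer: 135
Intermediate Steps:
F(l, N) = -112 (F(l, N) = -6 + 2*(-53) = -6 - 106 = -112)
(F(35/(-48), 32) + 242) + t(5) = (-112 + 242) + 5 = 130 + 5 = 135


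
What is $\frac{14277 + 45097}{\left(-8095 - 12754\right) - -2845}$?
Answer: $- \frac{4241}{1286} \approx -3.2978$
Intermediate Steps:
$\frac{14277 + 45097}{\left(-8095 - 12754\right) - -2845} = \frac{59374}{\left(-8095 - 12754\right) + \left(-10444 + 13289\right)} = \frac{59374}{-20849 + 2845} = \frac{59374}{-18004} = 59374 \left(- \frac{1}{18004}\right) = - \frac{4241}{1286}$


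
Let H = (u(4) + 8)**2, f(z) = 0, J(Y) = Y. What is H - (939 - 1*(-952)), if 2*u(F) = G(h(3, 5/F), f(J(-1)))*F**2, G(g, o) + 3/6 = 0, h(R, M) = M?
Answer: -1875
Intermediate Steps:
G(g, o) = -1/2 (G(g, o) = -1/2 + 0 = -1/2)
u(F) = -F**2/4 (u(F) = (-F**2/2)/2 = -F**2/4)
H = 16 (H = (-1/4*4**2 + 8)**2 = (-1/4*16 + 8)**2 = (-4 + 8)**2 = 4**2 = 16)
H - (939 - 1*(-952)) = 16 - (939 - 1*(-952)) = 16 - (939 + 952) = 16 - 1*1891 = 16 - 1891 = -1875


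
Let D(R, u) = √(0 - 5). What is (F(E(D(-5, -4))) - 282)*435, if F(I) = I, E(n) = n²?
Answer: -124845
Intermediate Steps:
D(R, u) = I*√5 (D(R, u) = √(-5) = I*√5)
(F(E(D(-5, -4))) - 282)*435 = ((I*√5)² - 282)*435 = (-5 - 282)*435 = -287*435 = -124845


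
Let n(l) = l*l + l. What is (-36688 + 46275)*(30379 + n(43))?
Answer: 309382077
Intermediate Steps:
n(l) = l + l² (n(l) = l² + l = l + l²)
(-36688 + 46275)*(30379 + n(43)) = (-36688 + 46275)*(30379 + 43*(1 + 43)) = 9587*(30379 + 43*44) = 9587*(30379 + 1892) = 9587*32271 = 309382077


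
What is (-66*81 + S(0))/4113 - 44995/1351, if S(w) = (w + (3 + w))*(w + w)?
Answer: -21365209/617407 ≈ -34.605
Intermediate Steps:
S(w) = 2*w*(3 + 2*w) (S(w) = (3 + 2*w)*(2*w) = 2*w*(3 + 2*w))
(-66*81 + S(0))/4113 - 44995/1351 = (-66*81 + 2*0*(3 + 2*0))/4113 - 44995/1351 = (-5346 + 2*0*(3 + 0))*(1/4113) - 44995*1/1351 = (-5346 + 2*0*3)*(1/4113) - 44995/1351 = (-5346 + 0)*(1/4113) - 44995/1351 = -5346*1/4113 - 44995/1351 = -594/457 - 44995/1351 = -21365209/617407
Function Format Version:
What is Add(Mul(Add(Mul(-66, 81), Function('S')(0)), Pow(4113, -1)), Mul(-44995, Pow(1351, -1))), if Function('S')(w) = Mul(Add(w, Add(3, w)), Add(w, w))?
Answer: Rational(-21365209, 617407) ≈ -34.605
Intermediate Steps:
Function('S')(w) = Mul(2, w, Add(3, Mul(2, w))) (Function('S')(w) = Mul(Add(3, Mul(2, w)), Mul(2, w)) = Mul(2, w, Add(3, Mul(2, w))))
Add(Mul(Add(Mul(-66, 81), Function('S')(0)), Pow(4113, -1)), Mul(-44995, Pow(1351, -1))) = Add(Mul(Add(Mul(-66, 81), Mul(2, 0, Add(3, Mul(2, 0)))), Pow(4113, -1)), Mul(-44995, Pow(1351, -1))) = Add(Mul(Add(-5346, Mul(2, 0, Add(3, 0))), Rational(1, 4113)), Mul(-44995, Rational(1, 1351))) = Add(Mul(Add(-5346, Mul(2, 0, 3)), Rational(1, 4113)), Rational(-44995, 1351)) = Add(Mul(Add(-5346, 0), Rational(1, 4113)), Rational(-44995, 1351)) = Add(Mul(-5346, Rational(1, 4113)), Rational(-44995, 1351)) = Add(Rational(-594, 457), Rational(-44995, 1351)) = Rational(-21365209, 617407)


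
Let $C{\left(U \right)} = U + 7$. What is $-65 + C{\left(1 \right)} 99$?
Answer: $727$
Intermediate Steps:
$C{\left(U \right)} = 7 + U$
$-65 + C{\left(1 \right)} 99 = -65 + \left(7 + 1\right) 99 = -65 + 8 \cdot 99 = -65 + 792 = 727$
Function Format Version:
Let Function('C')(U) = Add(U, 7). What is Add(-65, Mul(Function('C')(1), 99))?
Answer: 727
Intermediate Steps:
Function('C')(U) = Add(7, U)
Add(-65, Mul(Function('C')(1), 99)) = Add(-65, Mul(Add(7, 1), 99)) = Add(-65, Mul(8, 99)) = Add(-65, 792) = 727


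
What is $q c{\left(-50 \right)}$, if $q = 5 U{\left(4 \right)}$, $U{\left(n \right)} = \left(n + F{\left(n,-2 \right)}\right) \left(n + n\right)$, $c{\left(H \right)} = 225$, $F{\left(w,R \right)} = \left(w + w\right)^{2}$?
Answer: $612000$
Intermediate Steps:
$F{\left(w,R \right)} = 4 w^{2}$ ($F{\left(w,R \right)} = \left(2 w\right)^{2} = 4 w^{2}$)
$U{\left(n \right)} = 2 n \left(n + 4 n^{2}\right)$ ($U{\left(n \right)} = \left(n + 4 n^{2}\right) \left(n + n\right) = \left(n + 4 n^{2}\right) 2 n = 2 n \left(n + 4 n^{2}\right)$)
$q = 2720$ ($q = 5 \cdot 4^{2} \left(2 + 8 \cdot 4\right) = 5 \cdot 16 \left(2 + 32\right) = 5 \cdot 16 \cdot 34 = 5 \cdot 544 = 2720$)
$q c{\left(-50 \right)} = 2720 \cdot 225 = 612000$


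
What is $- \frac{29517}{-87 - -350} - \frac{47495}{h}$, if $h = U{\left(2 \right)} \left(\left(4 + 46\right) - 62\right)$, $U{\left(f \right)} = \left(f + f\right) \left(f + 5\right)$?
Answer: $\frac{367639}{12624} \approx 29.122$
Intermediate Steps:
$U{\left(f \right)} = 2 f \left(5 + f\right)$
$h = -336$ ($h = 2 \cdot 2 \left(5 + 2\right) \left(\left(4 + 46\right) - 62\right) = 2 \cdot 2 \cdot 7 \left(50 - 62\right) = 28 \left(-12\right) = -336$)
$- \frac{29517}{-87 - -350} - \frac{47495}{h} = - \frac{29517}{-87 - -350} - \frac{47495}{-336} = - \frac{29517}{-87 + 350} - - \frac{6785}{48} = - \frac{29517}{263} + \frac{6785}{48} = \frac{367639}{12624}$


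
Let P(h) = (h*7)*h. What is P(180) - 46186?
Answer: 180614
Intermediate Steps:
P(h) = 7*h² (P(h) = (7*h)*h = 7*h²)
P(180) - 46186 = 7*180² - 46186 = 7*32400 - 46186 = 226800 - 46186 = 180614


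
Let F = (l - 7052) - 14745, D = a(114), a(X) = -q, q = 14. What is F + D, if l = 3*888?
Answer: -19147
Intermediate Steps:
l = 2664
a(X) = -14 (a(X) = -1*14 = -14)
D = -14
F = -19133 (F = (2664 - 7052) - 14745 = -4388 - 14745 = -19133)
F + D = -19133 - 14 = -19147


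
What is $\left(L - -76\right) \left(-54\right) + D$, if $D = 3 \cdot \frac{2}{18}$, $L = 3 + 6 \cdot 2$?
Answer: $- \frac{14741}{3} \approx -4913.7$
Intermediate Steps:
$L = 15$ ($L = 3 + 12 = 15$)
$D = \frac{1}{3}$ ($D = 3 \cdot 2 \cdot \frac{1}{18} = 3 \cdot \frac{1}{9} = \frac{1}{3} \approx 0.33333$)
$\left(L - -76\right) \left(-54\right) + D = \left(15 - -76\right) \left(-54\right) + \frac{1}{3} = \left(15 + 76\right) \left(-54\right) + \frac{1}{3} = 91 \left(-54\right) + \frac{1}{3} = -4914 + \frac{1}{3} = - \frac{14741}{3}$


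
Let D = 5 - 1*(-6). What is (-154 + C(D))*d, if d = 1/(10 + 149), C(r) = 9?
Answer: -145/159 ≈ -0.91195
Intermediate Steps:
D = 11 (D = 5 + 6 = 11)
d = 1/159 ≈ 0.0062893
(-154 + C(D))*d = (-154 + 9)*(1/159) = -145*1/159 = -145/159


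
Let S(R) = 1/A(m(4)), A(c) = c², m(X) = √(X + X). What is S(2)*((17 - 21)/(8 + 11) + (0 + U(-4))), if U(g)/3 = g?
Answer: -29/19 ≈ -1.5263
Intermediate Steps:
U(g) = 3*g
m(X) = √2*√X (m(X) = √(2*X) = √2*√X)
S(R) = ⅛ (S(R) = 1/((√2*√4)²) = 1/((√2*2)²) = 1/((2*√2)²) = 1/8 = ⅛)
S(2)*((17 - 21)/(8 + 11) + (0 + U(-4))) = ((17 - 21)/(8 + 11) + (0 + 3*(-4)))/8 = (-4/19 + (0 - 12))/8 = (-4*1/19 - 12)/8 = (-4/19 - 12)/8 = (⅛)*(-232/19) = -29/19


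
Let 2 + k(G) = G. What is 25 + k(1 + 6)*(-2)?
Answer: 15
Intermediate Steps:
k(G) = -2 + G
25 + k(1 + 6)*(-2) = 25 + (-2 + (1 + 6))*(-2) = 25 + (-2 + 7)*(-2) = 25 + 5*(-2) = 25 - 10 = 15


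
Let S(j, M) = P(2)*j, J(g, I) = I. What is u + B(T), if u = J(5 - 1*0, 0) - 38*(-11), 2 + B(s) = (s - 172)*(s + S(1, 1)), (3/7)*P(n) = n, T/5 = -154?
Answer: 721360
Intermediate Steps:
T = -770 (T = 5*(-154) = -770)
P(n) = 7*n/3
S(j, M) = 14*j/3 (S(j, M) = ((7/3)*2)*j = 14*j/3)
B(s) = -2 + (-172 + s)*(14/3 + s) (B(s) = -2 + (s - 172)*(s + (14/3)*1) = -2 + (-172 + s)*(s + 14/3) = -2 + (-172 + s)*(14/3 + s))
u = 418 (u = 0 - 38*(-11) = 0 + 418 = 418)
u + B(T) = 418 + (-2414/3 + (-770)**2 - 502/3*(-770)) = 418 + (-2414/3 + 592900 + 386540/3) = 418 + 720942 = 721360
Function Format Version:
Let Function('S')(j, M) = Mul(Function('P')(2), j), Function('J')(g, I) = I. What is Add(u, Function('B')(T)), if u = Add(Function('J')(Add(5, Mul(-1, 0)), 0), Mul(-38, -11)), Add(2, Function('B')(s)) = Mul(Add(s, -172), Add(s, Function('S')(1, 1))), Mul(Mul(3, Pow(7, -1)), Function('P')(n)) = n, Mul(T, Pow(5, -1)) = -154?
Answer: 721360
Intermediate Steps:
T = -770 (T = Mul(5, -154) = -770)
Function('P')(n) = Mul(Rational(7, 3), n)
Function('S')(j, M) = Mul(Rational(14, 3), j) (Function('S')(j, M) = Mul(Mul(Rational(7, 3), 2), j) = Mul(Rational(14, 3), j))
Function('B')(s) = Add(-2, Mul(Add(-172, s), Add(Rational(14, 3), s))) (Function('B')(s) = Add(-2, Mul(Add(s, -172), Add(s, Mul(Rational(14, 3), 1)))) = Add(-2, Mul(Add(-172, s), Add(s, Rational(14, 3)))) = Add(-2, Mul(Add(-172, s), Add(Rational(14, 3), s))))
u = 418 (u = Add(0, Mul(-38, -11)) = Add(0, 418) = 418)
Add(u, Function('B')(T)) = Add(418, Add(Rational(-2414, 3), Pow(-770, 2), Mul(Rational(-502, 3), -770))) = Add(418, Add(Rational(-2414, 3), 592900, Rational(386540, 3))) = Add(418, 720942) = 721360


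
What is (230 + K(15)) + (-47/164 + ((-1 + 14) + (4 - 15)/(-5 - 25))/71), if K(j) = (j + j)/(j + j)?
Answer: 40329287/174660 ≈ 230.90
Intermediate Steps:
K(j) = 1 (K(j) = (2*j)/((2*j)) = (2*j)*(1/(2*j)) = 1)
(230 + K(15)) + (-47/164 + ((-1 + 14) + (4 - 15)/(-5 - 25))/71) = (230 + 1) + (-47/164 + ((-1 + 14) + (4 - 15)/(-5 - 25))/71) = 231 + (-47*1/164 + (13 - 11/(-30))*(1/71)) = 231 + (-47/164 + (13 - 11*(-1/30))*(1/71)) = 231 + (-47/164 + (13 + 11/30)*(1/71)) = 231 + (-47/164 + (401/30)*(1/71)) = 231 + (-47/164 + 401/2130) = 231 - 17173/174660 = 40329287/174660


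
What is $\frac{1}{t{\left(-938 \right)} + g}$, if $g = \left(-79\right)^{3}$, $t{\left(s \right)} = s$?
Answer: $- \frac{1}{493977} \approx -2.0244 \cdot 10^{-6}$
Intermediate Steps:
$g = -493039$
$\frac{1}{t{\left(-938 \right)} + g} = \frac{1}{-938 - 493039} = \frac{1}{-493977} = - \frac{1}{493977}$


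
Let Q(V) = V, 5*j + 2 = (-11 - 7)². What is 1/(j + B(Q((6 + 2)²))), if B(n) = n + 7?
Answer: 5/677 ≈ 0.0073855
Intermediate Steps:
j = 322/5 (j = -⅖ + (-11 - 7)²/5 = -⅖ + (⅕)*(-18)² = -⅖ + (⅕)*324 = -⅖ + 324/5 = 322/5 ≈ 64.400)
B(n) = 7 + n
1/(j + B(Q((6 + 2)²))) = 1/(322/5 + (7 + (6 + 2)²)) = 1/(322/5 + (7 + 8²)) = 1/(322/5 + (7 + 64)) = 1/(322/5 + 71) = 1/(677/5) = 5/677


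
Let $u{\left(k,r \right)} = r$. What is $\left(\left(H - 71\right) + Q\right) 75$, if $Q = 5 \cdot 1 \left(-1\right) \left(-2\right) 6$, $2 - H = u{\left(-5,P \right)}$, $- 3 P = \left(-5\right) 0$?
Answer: $-675$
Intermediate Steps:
$P = 0$ ($P = - \frac{\left(-5\right) 0}{3} = \left(- \frac{1}{3}\right) 0 = 0$)
$H = 2$ ($H = 2 - 0 = 2 + 0 = 2$)
$Q = 60$ ($Q = 5 \cdot 2 \cdot 6 = 5 \cdot 12 = 60$)
$\left(\left(H - 71\right) + Q\right) 75 = \left(\left(2 - 71\right) + 60\right) 75 = \left(-69 + 60\right) 75 = \left(-9\right) 75 = -675$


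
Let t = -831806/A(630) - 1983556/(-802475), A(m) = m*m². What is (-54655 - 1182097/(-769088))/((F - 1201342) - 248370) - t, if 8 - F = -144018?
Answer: -2444772817697012975739481/1007483510541253698288000 ≈ -2.4266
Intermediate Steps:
F = 144026 (F = 8 - 1*(-144018) = 8 + 144018 = 144026)
A(m) = m³
t = 9906294472243/4013129326500 (t = -831806/(630³) - 1983556/(-802475) = -831806/250047000 - 1983556*(-1/802475) = -831806*1/250047000 + 1983556/802475 = -415903/125023500 + 1983556/802475 = 9906294472243/4013129326500 ≈ 2.4685)
(-54655 - 1182097/(-769088))/((F - 1201342) - 248370) - t = (-54655 - 1182097/(-769088))/((144026 - 1201342) - 248370) - 1*9906294472243/4013129326500 = (-54655 - 1182097*(-1/769088))/(-1057316 - 248370) - 9906294472243/4013129326500 = (-54655 + 1182097/769088)/(-1305686) - 9906294472243/4013129326500 = -42033322543/769088*(-1/1305686) - 9906294472243/4013129326500 = 42033322543/1004187434368 - 9906294472243/4013129326500 = -2444772817697012975739481/1007483510541253698288000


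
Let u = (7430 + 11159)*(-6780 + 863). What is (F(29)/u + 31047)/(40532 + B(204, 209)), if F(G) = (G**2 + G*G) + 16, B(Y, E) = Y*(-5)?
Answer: 3414894083613/4345968856856 ≈ 0.78576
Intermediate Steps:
B(Y, E) = -5*Y
F(G) = 16 + 2*G**2 (F(G) = (G**2 + G**2) + 16 = 2*G**2 + 16 = 16 + 2*G**2)
u = -109991113 (u = 18589*(-5917) = -109991113)
(F(29)/u + 31047)/(40532 + B(204, 209)) = ((16 + 2*29**2)/(-109991113) + 31047)/(40532 - 5*204) = ((16 + 2*841)*(-1/109991113) + 31047)/(40532 - 1020) = ((16 + 1682)*(-1/109991113) + 31047)/39512 = (1698*(-1/109991113) + 31047)*(1/39512) = (-1698/109991113 + 31047)*(1/39512) = (3414894083613/109991113)*(1/39512) = 3414894083613/4345968856856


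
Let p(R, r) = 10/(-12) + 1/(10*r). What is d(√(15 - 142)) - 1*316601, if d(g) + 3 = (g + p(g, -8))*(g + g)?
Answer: -316858 - 203*I*√127/120 ≈ -3.1686e+5 - 19.064*I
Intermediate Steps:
p(R, r) = -⅚ + 1/(10*r) (p(R, r) = 10*(-1/12) + 1/(10*r) = -⅚ + 1/(10*r))
d(g) = -3 + 2*g*(-203/240 + g) (d(g) = -3 + (g + (1/30)*(3 - 25*(-8))/(-8))*(g + g) = -3 + (g + (1/30)*(-⅛)*(3 + 200))*(2*g) = -3 + (g + (1/30)*(-⅛)*203)*(2*g) = -3 + (g - 203/240)*(2*g) = -3 + (-203/240 + g)*(2*g) = -3 + 2*g*(-203/240 + g))
d(√(15 - 142)) - 1*316601 = (-3 + 2*(√(15 - 142))² - 203*√(15 - 142)/120) - 1*316601 = (-3 + 2*(√(-127))² - 203*I*√127/120) - 316601 = (-3 + 2*(I*√127)² - 203*I*√127/120) - 316601 = (-3 + 2*(-127) - 203*I*√127/120) - 316601 = (-3 - 254 - 203*I*√127/120) - 316601 = (-257 - 203*I*√127/120) - 316601 = -316858 - 203*I*√127/120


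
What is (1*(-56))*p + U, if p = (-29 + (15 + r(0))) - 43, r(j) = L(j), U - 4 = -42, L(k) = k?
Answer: 3154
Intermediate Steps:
U = -38 (U = 4 - 42 = -38)
r(j) = j
p = -57 (p = (-29 + (15 + 0)) - 43 = (-29 + 15) - 43 = -14 - 43 = -57)
(1*(-56))*p + U = (1*(-56))*(-57) - 38 = -56*(-57) - 38 = 3192 - 38 = 3154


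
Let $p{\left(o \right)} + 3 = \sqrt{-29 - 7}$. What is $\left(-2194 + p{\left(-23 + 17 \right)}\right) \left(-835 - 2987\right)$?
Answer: $8396934 - 22932 i \approx 8.3969 \cdot 10^{6} - 22932.0 i$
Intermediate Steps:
$p{\left(o \right)} = -3 + 6 i$ ($p{\left(o \right)} = -3 + \sqrt{-29 - 7} = -3 + \sqrt{-36} = -3 + 6 i$)
$\left(-2194 + p{\left(-23 + 17 \right)}\right) \left(-835 - 2987\right) = \left(-2194 - \left(3 - 6 i\right)\right) \left(-835 - 2987\right) = \left(-2197 + 6 i\right) \left(-3822\right) = 8396934 - 22932 i$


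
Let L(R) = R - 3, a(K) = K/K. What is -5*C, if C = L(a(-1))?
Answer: 10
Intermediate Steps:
a(K) = 1
L(R) = -3 + R
C = -2 (C = -3 + 1 = -2)
-5*C = -5*(-2) = 10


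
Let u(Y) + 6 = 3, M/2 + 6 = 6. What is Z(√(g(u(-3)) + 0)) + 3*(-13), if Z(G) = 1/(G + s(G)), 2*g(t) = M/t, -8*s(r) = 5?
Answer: -203/5 ≈ -40.600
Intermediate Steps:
M = 0 (M = -12 + 2*6 = -12 + 12 = 0)
s(r) = -5/8 (s(r) = -⅛*5 = -5/8)
u(Y) = -3 (u(Y) = -6 + 3 = -3)
g(t) = 0 (g(t) = (0/t)/2 = (½)*0 = 0)
Z(G) = 1/(-5/8 + G) (Z(G) = 1/(G - 5/8) = 1/(-5/8 + G))
Z(√(g(u(-3)) + 0)) + 3*(-13) = 8/(-5 + 8*√(0 + 0)) + 3*(-13) = 8/(-5 + 8*√0) - 39 = 8/(-5 + 8*0) - 39 = 8/(-5 + 0) - 39 = 8/(-5) - 39 = 8*(-⅕) - 39 = -8/5 - 39 = -203/5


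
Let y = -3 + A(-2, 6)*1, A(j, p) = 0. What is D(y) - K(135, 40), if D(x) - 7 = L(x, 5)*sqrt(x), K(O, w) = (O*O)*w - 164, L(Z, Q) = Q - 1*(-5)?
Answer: -728829 + 10*I*sqrt(3) ≈ -7.2883e+5 + 17.32*I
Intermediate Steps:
L(Z, Q) = 5 + Q (L(Z, Q) = Q + 5 = 5 + Q)
K(O, w) = -164 + w*O**2 (K(O, w) = O**2*w - 164 = w*O**2 - 164 = -164 + w*O**2)
y = -3 (y = -3 + 0*1 = -3 + 0 = -3)
D(x) = 7 + 10*sqrt(x) (D(x) = 7 + (5 + 5)*sqrt(x) = 7 + 10*sqrt(x))
D(y) - K(135, 40) = (7 + 10*sqrt(-3)) - (-164 + 40*135**2) = (7 + 10*(I*sqrt(3))) - (-164 + 40*18225) = (7 + 10*I*sqrt(3)) - (-164 + 729000) = (7 + 10*I*sqrt(3)) - 1*728836 = (7 + 10*I*sqrt(3)) - 728836 = -728829 + 10*I*sqrt(3)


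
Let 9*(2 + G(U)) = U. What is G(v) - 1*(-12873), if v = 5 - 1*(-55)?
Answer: 38633/3 ≈ 12878.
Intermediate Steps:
v = 60 (v = 5 + 55 = 60)
G(U) = -2 + U/9
G(v) - 1*(-12873) = (-2 + (1/9)*60) - 1*(-12873) = (-2 + 20/3) + 12873 = 14/3 + 12873 = 38633/3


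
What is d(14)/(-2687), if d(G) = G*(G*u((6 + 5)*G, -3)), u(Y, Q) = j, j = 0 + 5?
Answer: -980/2687 ≈ -0.36472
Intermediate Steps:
j = 5
u(Y, Q) = 5
d(G) = 5*G**2 (d(G) = G*(G*5) = G*(5*G) = 5*G**2)
d(14)/(-2687) = (5*14**2)/(-2687) = (5*196)*(-1/2687) = 980*(-1/2687) = -980/2687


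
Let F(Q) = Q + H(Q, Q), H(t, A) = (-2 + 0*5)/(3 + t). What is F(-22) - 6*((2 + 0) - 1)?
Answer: -530/19 ≈ -27.895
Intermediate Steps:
H(t, A) = -2/(3 + t) (H(t, A) = (-2 + 0)/(3 + t) = -2/(3 + t))
F(Q) = Q - 2/(3 + Q)
F(-22) - 6*((2 + 0) - 1) = (-2 - 22*(3 - 22))/(3 - 22) - 6*((2 + 0) - 1) = (-2 - 22*(-19))/(-19) - 6*(2 - 1) = -(-2 + 418)/19 - 6*1 = -1/19*416 - 6 = -416/19 - 6 = -530/19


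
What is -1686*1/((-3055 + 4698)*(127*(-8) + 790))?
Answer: 843/185659 ≈ 0.0045406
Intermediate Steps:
-1686*1/((-3055 + 4698)*(127*(-8) + 790)) = -1686*1/(1643*(-1016 + 790)) = -1686/((-226*1643)) = -1686/(-371318) = -1686*(-1/371318) = 843/185659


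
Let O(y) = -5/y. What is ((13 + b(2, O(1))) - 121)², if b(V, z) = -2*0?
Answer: 11664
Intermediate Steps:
b(V, z) = 0
((13 + b(2, O(1))) - 121)² = ((13 + 0) - 121)² = (13 - 121)² = (-108)² = 11664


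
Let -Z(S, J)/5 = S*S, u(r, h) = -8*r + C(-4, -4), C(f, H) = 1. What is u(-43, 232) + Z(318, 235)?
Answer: -505275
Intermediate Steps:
u(r, h) = 1 - 8*r (u(r, h) = -8*r + 1 = 1 - 8*r)
Z(S, J) = -5*S**2 (Z(S, J) = -5*S*S = -5*S**2)
u(-43, 232) + Z(318, 235) = (1 - 8*(-43)) - 5*318**2 = (1 + 344) - 5*101124 = 345 - 505620 = -505275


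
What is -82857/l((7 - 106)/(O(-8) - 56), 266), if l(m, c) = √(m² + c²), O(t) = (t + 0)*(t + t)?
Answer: -662856*√4528505/4528505 ≈ -311.49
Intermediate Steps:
O(t) = 2*t² (O(t) = t*(2*t) = 2*t²)
l(m, c) = √(c² + m²)
-82857/l((7 - 106)/(O(-8) - 56), 266) = -82857/√(266² + ((7 - 106)/(2*(-8)² - 56))²) = -82857/√(70756 + (-99/(2*64 - 56))²) = -82857/√(70756 + (-99/(128 - 56))²) = -82857/√(70756 + (-99/72)²) = -82857/√(70756 + (-99*1/72)²) = -82857/√(70756 + (-11/8)²) = -82857/√(70756 + 121/64) = -82857*8*√4528505/4528505 = -662856*√4528505/4528505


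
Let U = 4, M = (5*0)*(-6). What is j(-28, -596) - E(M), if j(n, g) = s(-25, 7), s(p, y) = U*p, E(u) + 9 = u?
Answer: -91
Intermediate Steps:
M = 0 (M = 0*(-6) = 0)
E(u) = -9 + u
s(p, y) = 4*p
j(n, g) = -100 (j(n, g) = 4*(-25) = -100)
j(-28, -596) - E(M) = -100 - (-9 + 0) = -100 - 1*(-9) = -100 + 9 = -91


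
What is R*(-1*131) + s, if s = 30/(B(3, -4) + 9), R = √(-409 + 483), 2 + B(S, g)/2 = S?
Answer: 30/11 - 131*√74 ≈ -1124.2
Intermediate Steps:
B(S, g) = -4 + 2*S
R = √74 ≈ 8.6023
s = 30/11 (s = 30/((-4 + 2*3) + 9) = 30/((-4 + 6) + 9) = 30/(2 + 9) = 30/11 ≈ 2.7273)
R*(-1*131) + s = √74*(-1*131) + 30/11 = √74*(-131) + 30/11 = -131*√74 + 30/11 = 30/11 - 131*√74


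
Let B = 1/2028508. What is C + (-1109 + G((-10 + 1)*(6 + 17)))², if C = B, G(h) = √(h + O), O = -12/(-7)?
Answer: 17460849166847/14199556 - 2218*I*√10059/7 ≈ 1.2297e+6 - 31779.0*I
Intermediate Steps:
B = 1/2028508 ≈ 4.9297e-7
O = 12/7 (O = -12*(-⅐) = 12/7 ≈ 1.7143)
G(h) = √(12/7 + h) (G(h) = √(h + 12/7) = √(12/7 + h))
C = 1/2028508 ≈ 4.9297e-7
C + (-1109 + G((-10 + 1)*(6 + 17)))² = 1/2028508 + (-1109 + √(84 + 49*((-10 + 1)*(6 + 17)))/7)² = 1/2028508 + (-1109 + √(84 + 49*(-9*23))/7)² = 1/2028508 + (-1109 + √(84 + 49*(-207))/7)² = 1/2028508 + (-1109 + √(84 - 10143)/7)² = 1/2028508 + (-1109 + √(-10059)/7)² = 1/2028508 + (-1109 + (I*√10059)/7)² = 1/2028508 + (-1109 + I*√10059/7)²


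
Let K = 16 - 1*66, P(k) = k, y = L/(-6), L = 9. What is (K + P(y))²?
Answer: 10609/4 ≈ 2652.3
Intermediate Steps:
y = -3/2 (y = 9/(-6) = 9*(-⅙) = -3/2 ≈ -1.5000)
K = -50 (K = 16 - 66 = -50)
(K + P(y))² = (-50 - 3/2)² = (-103/2)² = 10609/4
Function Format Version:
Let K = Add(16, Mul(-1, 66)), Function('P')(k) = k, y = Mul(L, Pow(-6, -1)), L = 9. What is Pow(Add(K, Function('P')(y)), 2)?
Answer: Rational(10609, 4) ≈ 2652.3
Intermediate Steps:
y = Rational(-3, 2) (y = Mul(9, Pow(-6, -1)) = Mul(9, Rational(-1, 6)) = Rational(-3, 2) ≈ -1.5000)
K = -50 (K = Add(16, -66) = -50)
Pow(Add(K, Function('P')(y)), 2) = Pow(Add(-50, Rational(-3, 2)), 2) = Pow(Rational(-103, 2), 2) = Rational(10609, 4)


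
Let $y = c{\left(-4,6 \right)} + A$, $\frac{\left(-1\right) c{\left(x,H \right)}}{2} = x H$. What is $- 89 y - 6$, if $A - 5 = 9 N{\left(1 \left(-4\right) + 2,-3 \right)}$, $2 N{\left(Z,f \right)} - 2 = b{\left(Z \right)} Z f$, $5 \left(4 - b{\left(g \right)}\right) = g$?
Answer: $- \frac{80486}{5} \approx -16097.0$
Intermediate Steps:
$c{\left(x,H \right)} = - 2 H x$ ($c{\left(x,H \right)} = - 2 x H = - 2 H x$)
$b{\left(g \right)} = 4 - \frac{g}{5}$
$N{\left(Z,f \right)} = 1 + \frac{Z f \left(4 - \frac{Z}{5}\right)}{2}$ ($N{\left(Z,f \right)} = 1 + \frac{\left(4 - \frac{Z}{5}\right) Z f}{2} = 1 + \frac{Z \left(4 - \frac{Z}{5}\right) f}{2} = 1 + \frac{Z f \left(4 - \frac{Z}{5}\right)}{2}$)
$A = \frac{664}{5}$ ($A = 5 + 9 \left(1 - \frac{1}{10} \left(1 \left(-4\right) + 2\right) \left(-3\right) \left(-20 + \left(1 \left(-4\right) + 2\right)\right)\right) = 5 + 9 \left(1 - \frac{1}{10} \left(-4 + 2\right) \left(-3\right) \left(-20 + \left(-4 + 2\right)\right)\right) = 5 + 9 \left(1 - \left(- \frac{1}{5}\right) \left(-3\right) \left(-20 - 2\right)\right) = 5 + 9 \left(1 - \left(- \frac{1}{5}\right) \left(-3\right) \left(-22\right)\right) = 5 + 9 \left(1 + \frac{66}{5}\right) = 5 + 9 \cdot \frac{71}{5} = 5 + \frac{639}{5} = \frac{664}{5} \approx 132.8$)
$y = \frac{904}{5}$ ($y = \left(-2\right) 6 \left(-4\right) + \frac{664}{5} = 48 + \frac{664}{5} = \frac{904}{5} \approx 180.8$)
$- 89 y - 6 = \left(-89\right) \frac{904}{5} - 6 = - \frac{80456}{5} - 6 = - \frac{80486}{5}$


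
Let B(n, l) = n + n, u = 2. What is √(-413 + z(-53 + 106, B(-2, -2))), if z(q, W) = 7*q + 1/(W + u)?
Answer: I*√170/2 ≈ 6.5192*I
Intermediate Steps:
B(n, l) = 2*n
z(q, W) = 1/(2 + W) + 7*q (z(q, W) = 7*q + 1/(W + 2) = 7*q + 1/(2 + W) = 1/(2 + W) + 7*q)
√(-413 + z(-53 + 106, B(-2, -2))) = √(-413 + (1 + 14*(-53 + 106) + 7*(2*(-2))*(-53 + 106))/(2 + 2*(-2))) = √(-413 + (1 + 14*53 + 7*(-4)*53)/(2 - 4)) = √(-413 + (1 + 742 - 1484)/(-2)) = √(-413 - ½*(-741)) = √(-413 + 741/2) = √(-85/2) = I*√170/2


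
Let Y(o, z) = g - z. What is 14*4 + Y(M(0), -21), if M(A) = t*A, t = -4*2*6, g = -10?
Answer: 67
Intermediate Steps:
t = -48 (t = -8*6 = -48)
M(A) = -48*A
Y(o, z) = -10 - z
14*4 + Y(M(0), -21) = 14*4 + (-10 - 1*(-21)) = 56 + (-10 + 21) = 56 + 11 = 67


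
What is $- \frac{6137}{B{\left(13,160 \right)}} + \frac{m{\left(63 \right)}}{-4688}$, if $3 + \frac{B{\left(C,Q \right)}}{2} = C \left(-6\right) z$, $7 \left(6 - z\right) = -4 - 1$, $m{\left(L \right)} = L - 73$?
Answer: $\frac{50366383}{8642328} \approx 5.8279$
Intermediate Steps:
$m{\left(L \right)} = -73 + L$ ($m{\left(L \right)} = L - 73 = -73 + L$)
$z = \frac{47}{7}$ ($z = 6 - \frac{-4 - 1}{7} = 6 - - \frac{5}{7} = 6 + \frac{5}{7} = \frac{47}{7} \approx 6.7143$)
$B{\left(C,Q \right)} = -6 - \frac{564 C}{7}$ ($B{\left(C,Q \right)} = -6 + 2 C \left(-6\right) \frac{47}{7} = -6 + 2 - 6 C \frac{47}{7} = -6 + 2 \left(- \frac{282 C}{7}\right) = -6 - \frac{564 C}{7}$)
$- \frac{6137}{B{\left(13,160 \right)}} + \frac{m{\left(63 \right)}}{-4688} = - \frac{6137}{-6 - \frac{7332}{7}} + \frac{-73 + 63}{-4688} = - \frac{6137}{-6 - \frac{7332}{7}} - - \frac{5}{2344} = - \frac{6137}{- \frac{7374}{7}} + \frac{5}{2344} = \left(-6137\right) \left(- \frac{7}{7374}\right) + \frac{5}{2344} = \frac{42959}{7374} + \frac{5}{2344} = \frac{50366383}{8642328}$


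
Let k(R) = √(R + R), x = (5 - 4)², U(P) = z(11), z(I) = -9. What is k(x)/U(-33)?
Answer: -√2/9 ≈ -0.15713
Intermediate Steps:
U(P) = -9
x = 1 (x = 1² = 1)
k(R) = √2*√R (k(R) = √(2*R) = √2*√R)
k(x)/U(-33) = (√2*√1)/(-9) = (√2*1)*(-⅑) = √2*(-⅑) = -√2/9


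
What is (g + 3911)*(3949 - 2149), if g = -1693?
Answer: 3992400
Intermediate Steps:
(g + 3911)*(3949 - 2149) = (-1693 + 3911)*(3949 - 2149) = 2218*1800 = 3992400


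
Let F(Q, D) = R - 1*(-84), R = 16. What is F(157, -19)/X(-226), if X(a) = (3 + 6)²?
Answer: 100/81 ≈ 1.2346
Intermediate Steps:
F(Q, D) = 100 (F(Q, D) = 16 - 1*(-84) = 16 + 84 = 100)
X(a) = 81 (X(a) = 9² = 81)
F(157, -19)/X(-226) = 100/81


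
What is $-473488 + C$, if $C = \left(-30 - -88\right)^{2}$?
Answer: $-470124$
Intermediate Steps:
$C = 3364$ ($C = \left(-30 + \left(-40 + 128\right)\right)^{2} = \left(-30 + 88\right)^{2} = 58^{2} = 3364$)
$-473488 + C = -473488 + 3364 = -470124$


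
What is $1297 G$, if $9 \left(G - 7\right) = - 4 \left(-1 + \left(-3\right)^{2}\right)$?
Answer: $\frac{40207}{9} \approx 4467.4$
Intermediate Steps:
$G = \frac{31}{9}$ ($G = 7 + \frac{\left(-4\right) \left(-1 + \left(-3\right)^{2}\right)}{9} = 7 + \frac{\left(-4\right) \left(-1 + 9\right)}{9} = 7 + \frac{\left(-4\right) 8}{9} = 7 + \frac{1}{9} \left(-32\right) = 7 - \frac{32}{9} = \frac{31}{9} \approx 3.4444$)
$1297 G = 1297 \cdot \frac{31}{9} = \frac{40207}{9}$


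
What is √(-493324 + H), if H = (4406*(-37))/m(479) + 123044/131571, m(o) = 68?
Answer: I*√1102230713733504366/1491138 ≈ 704.07*I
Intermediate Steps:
H = -10720300285/4473414 (H = (4406*(-37))/68 + 123044/131571 = -163022*1/68 + 123044*(1/131571) = -81511/34 + 123044/131571 = -10720300285/4473414 ≈ -2396.4)
√(-493324 + H) = √(-493324 - 10720300285/4473414) = √(-2217562788421/4473414) = I*√1102230713733504366/1491138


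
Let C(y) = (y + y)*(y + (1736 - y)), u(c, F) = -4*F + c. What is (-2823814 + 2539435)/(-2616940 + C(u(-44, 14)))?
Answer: 284379/2964140 ≈ 0.095940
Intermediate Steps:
u(c, F) = c - 4*F
C(y) = 3472*y (C(y) = (2*y)*1736 = 3472*y)
(-2823814 + 2539435)/(-2616940 + C(u(-44, 14))) = (-2823814 + 2539435)/(-2616940 + 3472*(-44 - 4*14)) = -284379/(-2616940 + 3472*(-44 - 56)) = -284379/(-2616940 + 3472*(-100)) = -284379/(-2616940 - 347200) = -284379/(-2964140) = -284379*(-1/2964140) = 284379/2964140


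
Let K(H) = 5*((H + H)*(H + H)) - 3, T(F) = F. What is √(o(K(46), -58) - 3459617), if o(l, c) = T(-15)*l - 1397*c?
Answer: I*√4013346 ≈ 2003.3*I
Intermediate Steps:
K(H) = -3 + 20*H² (K(H) = 5*((2*H)*(2*H)) - 3 = 5*(4*H²) - 3 = 20*H² - 3 = -3 + 20*H²)
o(l, c) = -1397*c - 15*l (o(l, c) = -15*l - 1397*c = -1397*c - 15*l)
√(o(K(46), -58) - 3459617) = √((-1397*(-58) - 15*(-3 + 20*46²)) - 3459617) = √((81026 - 15*(-3 + 20*2116)) - 3459617) = √((81026 - 15*(-3 + 42320)) - 3459617) = √((81026 - 15*42317) - 3459617) = √((81026 - 634755) - 3459617) = √(-553729 - 3459617) = √(-4013346) = I*√4013346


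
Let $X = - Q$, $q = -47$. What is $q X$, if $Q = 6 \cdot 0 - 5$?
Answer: $-235$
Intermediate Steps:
$Q = -5$ ($Q = 0 - 5 = -5$)
$X = 5$ ($X = \left(-1\right) \left(-5\right) = 5$)
$q X = \left(-47\right) 5 = -235$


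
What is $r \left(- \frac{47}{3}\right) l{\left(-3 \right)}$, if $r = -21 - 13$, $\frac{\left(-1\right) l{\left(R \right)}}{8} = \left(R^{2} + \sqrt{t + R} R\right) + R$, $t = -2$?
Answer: $-25568 + 12784 i \sqrt{5} \approx -25568.0 + 28586.0 i$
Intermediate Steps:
$l{\left(R \right)} = - 8 R - 8 R^{2} - 8 R \sqrt{-2 + R}$ ($l{\left(R \right)} = - 8 \left(\left(R^{2} + \sqrt{-2 + R} R\right) + R\right) = - 8 \left(\left(R^{2} + R \sqrt{-2 + R}\right) + R\right) = - 8 \left(R + R^{2} + R \sqrt{-2 + R}\right) = - 8 R - 8 R^{2} - 8 R \sqrt{-2 + R}$)
$r = -34$
$r \left(- \frac{47}{3}\right) l{\left(-3 \right)} = - 34 \left(- \frac{47}{3}\right) \left(\left(-8\right) \left(-3\right) \left(1 - 3 + \sqrt{-2 - 3}\right)\right) = - 34 \left(\left(-47\right) \frac{1}{3}\right) \left(\left(-8\right) \left(-3\right) \left(1 - 3 + \sqrt{-5}\right)\right) = \left(-34\right) \left(- \frac{47}{3}\right) \left(\left(-8\right) \left(-3\right) \left(1 - 3 + i \sqrt{5}\right)\right) = \frac{1598 \left(\left(-8\right) \left(-3\right) \left(-2 + i \sqrt{5}\right)\right)}{3} = \frac{1598 \left(-48 + 24 i \sqrt{5}\right)}{3} = -25568 + 12784 i \sqrt{5}$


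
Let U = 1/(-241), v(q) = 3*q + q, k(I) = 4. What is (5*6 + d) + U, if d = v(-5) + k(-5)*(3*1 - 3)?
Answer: 2409/241 ≈ 9.9958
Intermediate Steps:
v(q) = 4*q
U = -1/241 ≈ -0.0041494
d = -20 (d = 4*(-5) + 4*(3*1 - 3) = -20 + 4*(3 - 3) = -20 + 4*0 = -20 + 0 = -20)
(5*6 + d) + U = (5*6 - 20) - 1/241 = (30 - 20) - 1/241 = 10 - 1/241 = 2409/241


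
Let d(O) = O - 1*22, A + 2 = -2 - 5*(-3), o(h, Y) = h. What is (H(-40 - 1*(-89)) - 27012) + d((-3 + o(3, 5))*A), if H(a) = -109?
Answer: -27143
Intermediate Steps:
A = 11 (A = -2 + (-2 - 5*(-3)) = -2 + (-2 + 15) = -2 + 13 = 11)
d(O) = -22 + O (d(O) = O - 22 = -22 + O)
(H(-40 - 1*(-89)) - 27012) + d((-3 + o(3, 5))*A) = (-109 - 27012) + (-22 + (-3 + 3)*11) = -27121 + (-22 + 0*11) = -27121 + (-22 + 0) = -27121 - 22 = -27143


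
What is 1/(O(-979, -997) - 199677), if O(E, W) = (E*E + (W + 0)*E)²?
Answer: 1/3742305526339 ≈ 2.6722e-13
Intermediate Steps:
O(E, W) = (E² + E*W)² (O(E, W) = (E² + W*E)² = (E² + E*W)²)
1/(O(-979, -997) - 199677) = 1/((-979)²*(-979 - 997)² - 199677) = 1/(958441*(-1976)² - 199677) = 1/(958441*3904576 - 199677) = 1/(3742305726016 - 199677) = 1/3742305526339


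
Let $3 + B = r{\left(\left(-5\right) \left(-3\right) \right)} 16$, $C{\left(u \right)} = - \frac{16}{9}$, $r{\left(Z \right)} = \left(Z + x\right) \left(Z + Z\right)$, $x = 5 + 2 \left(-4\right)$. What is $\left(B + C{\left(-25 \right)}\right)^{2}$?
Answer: $\frac{2682929209}{81} \approx 3.3123 \cdot 10^{7}$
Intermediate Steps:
$x = -3$ ($x = 5 - 8 = -3$)
$r{\left(Z \right)} = 2 Z \left(-3 + Z\right)$ ($r{\left(Z \right)} = \left(Z - 3\right) \left(Z + Z\right) = \left(-3 + Z\right) 2 Z = 2 Z \left(-3 + Z\right)$)
$C{\left(u \right)} = - \frac{16}{9}$ ($C{\left(u \right)} = \left(-16\right) \frac{1}{9} = - \frac{16}{9}$)
$B = 5757$ ($B = -3 + 2 \left(\left(-5\right) \left(-3\right)\right) \left(-3 - -15\right) 16 = -3 + 2 \cdot 15 \left(-3 + 15\right) 16 = -3 + 2 \cdot 15 \cdot 12 \cdot 16 = -3 + 360 \cdot 16 = -3 + 5760 = 5757$)
$\left(B + C{\left(-25 \right)}\right)^{2} = \left(5757 - \frac{16}{9}\right)^{2} = \left(\frac{51797}{9}\right)^{2} = \frac{2682929209}{81}$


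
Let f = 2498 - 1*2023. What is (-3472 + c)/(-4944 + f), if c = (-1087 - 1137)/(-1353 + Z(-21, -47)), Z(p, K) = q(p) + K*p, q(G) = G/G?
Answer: 1265056/1631185 ≈ 0.77554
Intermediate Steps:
q(G) = 1
Z(p, K) = 1 + K*p
c = 2224/365 (c = (-1087 - 1137)/(-1353 + (1 - 47*(-21))) = -2224/(-1353 + (1 + 987)) = -2224/(-1353 + 988) = -2224/(-365) = -2224*(-1/365) = 2224/365 ≈ 6.0931)
f = 475 (f = 2498 - 2023 = 475)
(-3472 + c)/(-4944 + f) = (-3472 + 2224/365)/(-4944 + 475) = -1265056/365/(-4469) = -1265056/365*(-1/4469) = 1265056/1631185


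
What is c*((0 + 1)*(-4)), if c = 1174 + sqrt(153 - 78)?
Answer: -4696 - 20*sqrt(3) ≈ -4730.6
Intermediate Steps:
c = 1174 + 5*sqrt(3) (c = 1174 + sqrt(75) = 1174 + 5*sqrt(3) ≈ 1182.7)
c*((0 + 1)*(-4)) = (1174 + 5*sqrt(3))*((0 + 1)*(-4)) = (1174 + 5*sqrt(3))*(1*(-4)) = (1174 + 5*sqrt(3))*(-4) = -4696 - 20*sqrt(3)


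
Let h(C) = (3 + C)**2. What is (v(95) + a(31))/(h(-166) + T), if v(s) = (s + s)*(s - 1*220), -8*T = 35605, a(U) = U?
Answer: -189752/176947 ≈ -1.0724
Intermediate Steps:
T = -35605/8 (T = -1/8*35605 = -35605/8 ≈ -4450.6)
v(s) = 2*s*(-220 + s) (v(s) = (2*s)*(s - 220) = (2*s)*(-220 + s) = 2*s*(-220 + s))
(v(95) + a(31))/(h(-166) + T) = (2*95*(-220 + 95) + 31)/((3 - 166)**2 - 35605/8) = (2*95*(-125) + 31)/((-163)**2 - 35605/8) = (-23750 + 31)/(26569 - 35605/8) = -23719/176947/8 = -23719*8/176947 = -189752/176947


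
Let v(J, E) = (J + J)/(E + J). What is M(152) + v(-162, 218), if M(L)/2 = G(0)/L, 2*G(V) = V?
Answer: -81/14 ≈ -5.7857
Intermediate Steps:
v(J, E) = 2*J/(E + J) (v(J, E) = (2*J)/(E + J) = 2*J/(E + J))
G(V) = V/2
M(L) = 0 (M(L) = 2*(((½)*0)/L) = 2*(0/L) = 2*0 = 0)
M(152) + v(-162, 218) = 0 + 2*(-162)/(218 - 162) = 0 + 2*(-162)/56 = 0 + 2*(-162)*(1/56) = 0 - 81/14 = -81/14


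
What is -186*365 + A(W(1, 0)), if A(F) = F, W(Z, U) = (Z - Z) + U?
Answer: -67890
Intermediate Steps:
W(Z, U) = U (W(Z, U) = 0 + U = U)
-186*365 + A(W(1, 0)) = -186*365 + 0 = -67890 + 0 = -67890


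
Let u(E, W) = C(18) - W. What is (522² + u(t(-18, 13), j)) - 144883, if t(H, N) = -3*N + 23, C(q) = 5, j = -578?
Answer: 128184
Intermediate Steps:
t(H, N) = 23 - 3*N
u(E, W) = 5 - W
(522² + u(t(-18, 13), j)) - 144883 = (522² + (5 - 1*(-578))) - 144883 = (272484 + (5 + 578)) - 144883 = (272484 + 583) - 144883 = 273067 - 144883 = 128184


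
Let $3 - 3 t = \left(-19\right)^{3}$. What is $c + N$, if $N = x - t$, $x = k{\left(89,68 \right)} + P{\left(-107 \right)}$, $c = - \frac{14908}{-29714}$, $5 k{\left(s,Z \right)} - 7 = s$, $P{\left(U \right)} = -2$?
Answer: $- \frac{505798754}{222855} \approx -2269.6$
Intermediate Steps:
$k{\left(s,Z \right)} = \frac{7}{5} + \frac{s}{5}$
$t = \frac{6862}{3}$ ($t = 1 - \frac{\left(-19\right)^{3}}{3} = 1 - - \frac{6859}{3} = 1 + \frac{6859}{3} = \frac{6862}{3} \approx 2287.3$)
$c = \frac{7454}{14857}$ ($c = \left(-14908\right) \left(- \frac{1}{29714}\right) = \frac{7454}{14857} \approx 0.50172$)
$x = \frac{86}{5}$ ($x = \left(\frac{7}{5} + \frac{1}{5} \cdot 89\right) - 2 = \left(\frac{7}{5} + \frac{89}{5}\right) - 2 = \frac{96}{5} - 2 = \frac{86}{5} \approx 17.2$)
$N = - \frac{34052}{15}$ ($N = \frac{86}{5} - \frac{6862}{3} = - \frac{34052}{15} \approx -2270.1$)
$c + N = \frac{7454}{14857} - \frac{34052}{15} = - \frac{505798754}{222855}$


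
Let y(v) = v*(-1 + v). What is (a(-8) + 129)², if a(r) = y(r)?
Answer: 40401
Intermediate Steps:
a(r) = r*(-1 + r)
(a(-8) + 129)² = (-8*(-1 - 8) + 129)² = (-8*(-9) + 129)² = (72 + 129)² = 201² = 40401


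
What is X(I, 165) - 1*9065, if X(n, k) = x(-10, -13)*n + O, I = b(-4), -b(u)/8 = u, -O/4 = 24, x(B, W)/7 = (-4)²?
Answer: -5577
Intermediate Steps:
x(B, W) = 112 (x(B, W) = 7*(-4)² = 7*16 = 112)
O = -96 (O = -4*24 = -96)
b(u) = -8*u
I = 32 (I = -8*(-4) = 32)
X(n, k) = -96 + 112*n (X(n, k) = 112*n - 96 = -96 + 112*n)
X(I, 165) - 1*9065 = (-96 + 112*32) - 1*9065 = (-96 + 3584) - 9065 = 3488 - 9065 = -5577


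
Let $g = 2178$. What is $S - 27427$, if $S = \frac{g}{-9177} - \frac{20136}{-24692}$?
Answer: $- \frac{517898800981}{18883207} \approx -27426.0$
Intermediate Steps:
$S = \frac{10917408}{18883207}$ ($S = \frac{2178}{-9177} - \frac{20136}{-24692} = 2178 \left(- \frac{1}{9177}\right) - - \frac{5034}{6173} = - \frac{726}{3059} + \frac{5034}{6173} = \frac{10917408}{18883207} \approx 0.57815$)
$S - 27427 = \frac{10917408}{18883207} - 27427 = - \frac{517898800981}{18883207}$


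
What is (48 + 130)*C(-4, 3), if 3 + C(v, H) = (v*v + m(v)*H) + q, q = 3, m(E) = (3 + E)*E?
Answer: 4984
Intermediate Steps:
m(E) = E*(3 + E)
C(v, H) = v² + H*v*(3 + v) (C(v, H) = -3 + ((v*v + (v*(3 + v))*H) + 3) = -3 + ((v² + H*v*(3 + v)) + 3) = -3 + (3 + v² + H*v*(3 + v)) = v² + H*v*(3 + v))
(48 + 130)*C(-4, 3) = (48 + 130)*(-4*(-4 + 3*(3 - 4))) = 178*(-4*(-4 + 3*(-1))) = 178*(-4*(-4 - 3)) = 178*(-4*(-7)) = 178*28 = 4984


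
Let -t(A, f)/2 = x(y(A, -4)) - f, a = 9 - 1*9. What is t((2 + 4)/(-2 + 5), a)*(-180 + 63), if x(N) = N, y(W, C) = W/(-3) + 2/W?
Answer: 78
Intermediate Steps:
y(W, C) = 2/W - W/3 (y(W, C) = W*(-⅓) + 2/W = -W/3 + 2/W = 2/W - W/3)
a = 0 (a = 9 - 9 = 0)
t(A, f) = -4/A + 2*f + 2*A/3 (t(A, f) = -2*((2/A - A/3) - f) = -2*(-f + 2/A - A/3) = -4/A + 2*f + 2*A/3)
t((2 + 4)/(-2 + 5), a)*(-180 + 63) = (-4*(-2 + 5)/(2 + 4) + 2*0 + 2*((2 + 4)/(-2 + 5))/3)*(-180 + 63) = (-4/(6/3) + 0 + 2*(6/3)/3)*(-117) = (-4/(6*(⅓)) + 0 + 2*(6*(⅓))/3)*(-117) = (-4/2 + 0 + (⅔)*2)*(-117) = (-4*½ + 0 + 4/3)*(-117) = (-2 + 0 + 4/3)*(-117) = -⅔*(-117) = 78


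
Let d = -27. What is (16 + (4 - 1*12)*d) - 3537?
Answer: -3305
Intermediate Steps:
(16 + (4 - 1*12)*d) - 3537 = (16 + (4 - 1*12)*(-27)) - 3537 = (16 + (4 - 12)*(-27)) - 3537 = (16 - 8*(-27)) - 3537 = (16 + 216) - 3537 = 232 - 3537 = -3305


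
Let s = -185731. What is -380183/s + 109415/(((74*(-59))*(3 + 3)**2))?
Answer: 39433885843/29192455656 ≈ 1.3508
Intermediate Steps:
-380183/s + 109415/(((74*(-59))*(3 + 3)**2)) = -380183/(-185731) + 109415/(((74*(-59))*(3 + 3)**2)) = -380183*(-1/185731) + 109415/((-4366*6**2)) = 380183/185731 + 109415/((-4366*36)) = 380183/185731 + 109415/(-157176) = 380183/185731 + 109415*(-1/157176) = 380183/185731 - 109415/157176 = 39433885843/29192455656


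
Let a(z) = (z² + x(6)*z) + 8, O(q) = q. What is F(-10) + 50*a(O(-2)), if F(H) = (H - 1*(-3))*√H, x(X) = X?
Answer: -7*I*√10 ≈ -22.136*I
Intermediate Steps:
F(H) = √H*(3 + H) (F(H) = (H + 3)*√H = (3 + H)*√H = √H*(3 + H))
a(z) = 8 + z² + 6*z (a(z) = (z² + 6*z) + 8 = 8 + z² + 6*z)
F(-10) + 50*a(O(-2)) = √(-10)*(3 - 10) + 50*(8 + (-2)² + 6*(-2)) = (I*√10)*(-7) + 50*(8 + 4 - 12) = -7*I*√10 + 50*0 = -7*I*√10 + 0 = -7*I*√10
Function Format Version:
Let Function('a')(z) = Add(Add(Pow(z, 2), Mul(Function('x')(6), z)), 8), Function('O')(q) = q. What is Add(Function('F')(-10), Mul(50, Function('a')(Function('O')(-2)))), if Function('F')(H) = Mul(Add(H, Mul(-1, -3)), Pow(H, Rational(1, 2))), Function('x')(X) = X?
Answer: Mul(-7, I, Pow(10, Rational(1, 2))) ≈ Mul(-22.136, I)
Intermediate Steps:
Function('F')(H) = Mul(Pow(H, Rational(1, 2)), Add(3, H)) (Function('F')(H) = Mul(Add(H, 3), Pow(H, Rational(1, 2))) = Mul(Add(3, H), Pow(H, Rational(1, 2))) = Mul(Pow(H, Rational(1, 2)), Add(3, H)))
Function('a')(z) = Add(8, Pow(z, 2), Mul(6, z)) (Function('a')(z) = Add(Add(Pow(z, 2), Mul(6, z)), 8) = Add(8, Pow(z, 2), Mul(6, z)))
Add(Function('F')(-10), Mul(50, Function('a')(Function('O')(-2)))) = Add(Mul(Pow(-10, Rational(1, 2)), Add(3, -10)), Mul(50, Add(8, Pow(-2, 2), Mul(6, -2)))) = Add(Mul(Mul(I, Pow(10, Rational(1, 2))), -7), Mul(50, Add(8, 4, -12))) = Add(Mul(-7, I, Pow(10, Rational(1, 2))), Mul(50, 0)) = Add(Mul(-7, I, Pow(10, Rational(1, 2))), 0) = Mul(-7, I, Pow(10, Rational(1, 2)))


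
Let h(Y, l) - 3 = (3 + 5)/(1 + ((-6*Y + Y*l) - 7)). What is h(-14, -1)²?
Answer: 5041/529 ≈ 9.5293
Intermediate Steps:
h(Y, l) = 3 + 8/(-6 - 6*Y + Y*l) (h(Y, l) = 3 + (3 + 5)/(1 + ((-6*Y + Y*l) - 7)) = 3 + 8/(1 + (-7 - 6*Y + Y*l)) = 3 + 8/(-6 - 6*Y + Y*l))
h(-14, -1)² = ((10 + 18*(-14) - 3*(-14)*(-1))/(6 + 6*(-14) - 1*(-14)*(-1)))² = ((10 - 252 - 42)/(6 - 84 - 14))² = (-284/(-92))² = (-1/92*(-284))² = (71/23)² = 5041/529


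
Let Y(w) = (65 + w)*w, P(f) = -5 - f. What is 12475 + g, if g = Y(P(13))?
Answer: 11629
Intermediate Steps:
Y(w) = w*(65 + w)
g = -846 (g = (-5 - 1*13)*(65 + (-5 - 1*13)) = (-5 - 13)*(65 + (-5 - 13)) = -18*(65 - 18) = -18*47 = -846)
12475 + g = 12475 - 846 = 11629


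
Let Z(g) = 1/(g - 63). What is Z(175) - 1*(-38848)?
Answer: 4350977/112 ≈ 38848.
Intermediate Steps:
Z(g) = 1/(-63 + g)
Z(175) - 1*(-38848) = 1/(-63 + 175) - 1*(-38848) = 1/112 + 38848 = 4350977/112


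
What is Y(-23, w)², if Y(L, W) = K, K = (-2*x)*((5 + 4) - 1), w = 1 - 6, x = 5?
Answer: 6400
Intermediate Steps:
w = -5
K = -80 (K = (-2*5)*((5 + 4) - 1) = -10*(9 - 1) = -10*8 = -80)
Y(L, W) = -80
Y(-23, w)² = (-80)² = 6400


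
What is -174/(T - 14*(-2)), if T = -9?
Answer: -174/19 ≈ -9.1579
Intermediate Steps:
-174/(T - 14*(-2)) = -174/(-9 - 14*(-2)) = -174/(-9 + 28) = -174/19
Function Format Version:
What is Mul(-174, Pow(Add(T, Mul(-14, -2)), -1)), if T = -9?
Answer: Rational(-174, 19) ≈ -9.1579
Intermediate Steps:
Mul(-174, Pow(Add(T, Mul(-14, -2)), -1)) = Mul(-174, Pow(Add(-9, Mul(-14, -2)), -1)) = Mul(-174, Pow(Add(-9, 28), -1)) = Mul(-174, Pow(19, -1)) = Mul(-174, Rational(1, 19)) = Rational(-174, 19)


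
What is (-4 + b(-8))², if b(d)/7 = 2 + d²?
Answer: 209764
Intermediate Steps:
b(d) = 14 + 7*d² (b(d) = 7*(2 + d²) = 14 + 7*d²)
(-4 + b(-8))² = (-4 + (14 + 7*(-8)²))² = (-4 + (14 + 7*64))² = (-4 + (14 + 448))² = (-4 + 462)² = 458² = 209764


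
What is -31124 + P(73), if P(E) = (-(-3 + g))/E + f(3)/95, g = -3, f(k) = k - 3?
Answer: -2272046/73 ≈ -31124.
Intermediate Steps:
f(k) = -3 + k
P(E) = 6/E (P(E) = (-(-3 - 3))/E + (-3 + 3)/95 = (-1*(-6))/E + 0*(1/95) = 6/E + 0 = 6/E)
-31124 + P(73) = -31124 + 6/73 = -2272046/73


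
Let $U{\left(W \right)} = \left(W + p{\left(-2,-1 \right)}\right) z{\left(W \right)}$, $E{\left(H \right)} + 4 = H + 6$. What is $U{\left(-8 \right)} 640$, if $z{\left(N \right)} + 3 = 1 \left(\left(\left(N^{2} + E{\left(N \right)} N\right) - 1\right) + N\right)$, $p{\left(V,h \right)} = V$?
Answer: $-640000$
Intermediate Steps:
$E{\left(H \right)} = 2 + H$ ($E{\left(H \right)} = -4 + \left(H + 6\right) = -4 + \left(6 + H\right) = 2 + H$)
$z{\left(N \right)} = -4 + N + N^{2} + N \left(2 + N\right)$ ($z{\left(N \right)} = -3 + 1 \left(\left(\left(N^{2} + \left(2 + N\right) N\right) - 1\right) + N\right) = -3 + 1 \left(\left(\left(N^{2} + N \left(2 + N\right)\right) - 1\right) + N\right) = -3 + 1 \left(\left(-1 + N^{2} + N \left(2 + N\right)\right) + N\right) = -3 + 1 \left(-1 + N + N^{2} + N \left(2 + N\right)\right) = -3 + \left(-1 + N + N^{2} + N \left(2 + N\right)\right) = -4 + N + N^{2} + N \left(2 + N\right)$)
$U{\left(W \right)} = \left(-2 + W\right) \left(-4 + 2 W^{2} + 3 W\right)$ ($U{\left(W \right)} = \left(W - 2\right) \left(-4 + 2 W^{2} + 3 W\right) = \left(-2 + W\right) \left(-4 + 2 W^{2} + 3 W\right)$)
$U{\left(-8 \right)} 640 = \left(8 - \left(-8\right)^{2} - -80 + 2 \left(-8\right)^{3}\right) 640 = \left(8 - 64 + 80 + 2 \left(-512\right)\right) 640 = \left(8 - 64 + 80 - 1024\right) 640 = \left(-1000\right) 640 = -640000$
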